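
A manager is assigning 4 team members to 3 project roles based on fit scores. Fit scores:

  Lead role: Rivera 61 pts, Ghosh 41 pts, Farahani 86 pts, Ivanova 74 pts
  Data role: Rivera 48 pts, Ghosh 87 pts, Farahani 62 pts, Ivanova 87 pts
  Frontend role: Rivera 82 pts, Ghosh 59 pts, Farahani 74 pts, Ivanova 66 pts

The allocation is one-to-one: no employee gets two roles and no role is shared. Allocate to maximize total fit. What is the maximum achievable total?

Maximum total: 255 pts

Optimal: Farahani→Lead role (86 pts), Ghosh→Data role (87 pts), Rivera→Frontend role (82 pts) — total 86+87+82 = 255 pts.
Swapping Farahani↔Ghosh (Farahani→Data role 62 pts, Ghosh→Lead role 41 pts) loses 70.
Checked against all permutations: 255 pts is optimal.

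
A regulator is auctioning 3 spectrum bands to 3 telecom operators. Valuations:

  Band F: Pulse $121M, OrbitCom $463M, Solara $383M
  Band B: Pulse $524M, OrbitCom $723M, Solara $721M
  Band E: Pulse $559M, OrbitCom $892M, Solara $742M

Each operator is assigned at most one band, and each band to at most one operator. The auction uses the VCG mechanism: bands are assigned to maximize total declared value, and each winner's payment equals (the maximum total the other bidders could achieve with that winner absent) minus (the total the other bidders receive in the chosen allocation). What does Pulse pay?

Efficient allocation: Pulse→Band B ($524M), OrbitCom→Band E ($892M), Solara→Band F ($383M); total welfare W = $1799M.
Pulse receives Band B at value $524M, so the others get W − 524 = $1275M.
Without Pulse: best allocation of the remaining 2 bidders over all 3 bands is OrbitCom→Band E ($892M), Solara→Band B ($721M), total $1613M.
VCG payment = (others' best without Pulse) − (others' welfare with Pulse) = 1613 − 1275 = $338M.

Pulse pays $338M.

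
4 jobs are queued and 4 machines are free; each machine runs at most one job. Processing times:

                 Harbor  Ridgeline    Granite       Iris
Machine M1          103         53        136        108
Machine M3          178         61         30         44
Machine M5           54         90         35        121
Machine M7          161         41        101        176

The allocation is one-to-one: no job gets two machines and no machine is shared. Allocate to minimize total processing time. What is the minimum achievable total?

Min total: 223 min

Optimal: Harbor→Machine M1 (103 min), Ridgeline→Machine M7 (41 min), Granite→Machine M5 (35 min), Iris→Machine M3 (44 min) — total 103+41+35+44 = 223 min.
Next-best assignment: Harbor→Machine M5, Ridgeline→Machine M7, Granite→Machine M3, Iris→Machine M1 = 233 min.
Every other assignment is strictly worse.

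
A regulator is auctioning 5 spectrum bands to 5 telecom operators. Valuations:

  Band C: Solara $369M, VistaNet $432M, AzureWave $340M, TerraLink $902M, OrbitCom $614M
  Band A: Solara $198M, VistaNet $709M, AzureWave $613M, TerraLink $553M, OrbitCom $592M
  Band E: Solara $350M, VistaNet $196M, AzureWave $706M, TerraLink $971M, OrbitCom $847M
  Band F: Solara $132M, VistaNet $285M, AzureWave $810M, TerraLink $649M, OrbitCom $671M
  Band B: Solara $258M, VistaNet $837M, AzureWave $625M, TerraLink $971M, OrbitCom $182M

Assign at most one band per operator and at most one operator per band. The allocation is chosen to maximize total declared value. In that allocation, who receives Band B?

TerraLink receives Band B.

Optimal: Solara→Band C ($369M), VistaNet→Band A ($709M), AzureWave→Band F ($810M), TerraLink→Band B ($971M), OrbitCom→Band E ($847M) — total 369+709+810+971+847 = $3706M.
Row-greedy (each operator in turn takes its best remaining band) gives $3579M, worse by 127.
TerraLink's own top band is Band E ($971M), but forcing TerraLink→Band E and reassigning the rest optimally gives only $3579M — worse by 127.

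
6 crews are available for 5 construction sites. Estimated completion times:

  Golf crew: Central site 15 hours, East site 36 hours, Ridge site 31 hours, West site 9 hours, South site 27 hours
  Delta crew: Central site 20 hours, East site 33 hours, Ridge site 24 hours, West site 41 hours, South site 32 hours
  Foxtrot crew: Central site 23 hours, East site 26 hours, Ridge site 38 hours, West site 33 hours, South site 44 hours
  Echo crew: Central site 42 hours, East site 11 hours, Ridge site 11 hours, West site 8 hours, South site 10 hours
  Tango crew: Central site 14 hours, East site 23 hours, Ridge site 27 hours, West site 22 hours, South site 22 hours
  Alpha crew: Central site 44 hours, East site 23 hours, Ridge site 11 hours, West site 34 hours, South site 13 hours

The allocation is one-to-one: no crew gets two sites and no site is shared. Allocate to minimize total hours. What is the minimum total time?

Minimum total: 70 hours

Optimal: Tango crew→Central site (14 hours), Foxtrot crew→East site (26 hours), Alpha crew→Ridge site (11 hours), Golf crew→West site (9 hours), Echo crew→South site (10 hours) — total 14+26+11+9+10 = 70 hours.
Row-greedy (each crew in turn takes its cheapest remaining site) gives 92 hours, worse by 22.
Swapping Golf crew↔Alpha crew (Golf crew→Ridge site 31 hours, Alpha crew→West site 34 hours) adds 45.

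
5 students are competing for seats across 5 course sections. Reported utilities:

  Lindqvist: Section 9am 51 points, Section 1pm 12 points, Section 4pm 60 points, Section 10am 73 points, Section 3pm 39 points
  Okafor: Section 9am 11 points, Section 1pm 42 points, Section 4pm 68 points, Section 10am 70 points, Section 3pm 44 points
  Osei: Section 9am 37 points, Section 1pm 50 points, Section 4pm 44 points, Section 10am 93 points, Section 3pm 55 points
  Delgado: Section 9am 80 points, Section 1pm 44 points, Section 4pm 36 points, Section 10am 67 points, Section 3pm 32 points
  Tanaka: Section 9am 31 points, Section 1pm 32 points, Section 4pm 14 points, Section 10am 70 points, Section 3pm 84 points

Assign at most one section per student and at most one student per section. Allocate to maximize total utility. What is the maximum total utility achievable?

Maximum total: 359 points

This is the linear assignment problem.
Optimal: Lindqvist→Section 4pm (60 points), Okafor→Section 1pm (42 points), Osei→Section 10am (93 points), Delgado→Section 9am (80 points), Tanaka→Section 3pm (84 points) — total 60+42+93+80+84 = 359 points.
Row-greedy (each student in turn takes its best remaining section) gives 308 points, worse by 51.
Next-best assignment: Lindqvist→Section 10am, Okafor→Section 4pm, Osei→Section 1pm, Delgado→Section 9am, Tanaka→Section 3pm = 355 points.
Checked against all permutations: 359 points is optimal.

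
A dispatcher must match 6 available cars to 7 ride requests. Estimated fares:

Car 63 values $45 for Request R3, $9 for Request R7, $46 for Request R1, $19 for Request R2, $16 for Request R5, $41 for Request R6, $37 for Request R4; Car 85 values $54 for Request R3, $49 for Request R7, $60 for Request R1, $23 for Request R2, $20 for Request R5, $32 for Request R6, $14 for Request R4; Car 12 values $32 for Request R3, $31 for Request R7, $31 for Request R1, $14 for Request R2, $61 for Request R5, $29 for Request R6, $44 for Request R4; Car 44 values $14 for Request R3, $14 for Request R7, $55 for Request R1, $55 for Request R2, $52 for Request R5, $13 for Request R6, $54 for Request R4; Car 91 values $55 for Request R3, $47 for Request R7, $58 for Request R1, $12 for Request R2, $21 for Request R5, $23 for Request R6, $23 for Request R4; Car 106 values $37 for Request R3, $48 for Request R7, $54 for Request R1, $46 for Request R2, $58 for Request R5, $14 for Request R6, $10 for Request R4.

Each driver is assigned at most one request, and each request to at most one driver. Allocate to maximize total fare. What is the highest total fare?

Treat this as an assignment problem: match each driver to one request.
Optimal: Car 63→Request R6 ($41), Car 85→Request R1 ($60), Car 12→Request R5 ($61), Car 44→Request R2 ($55), Car 91→Request R3 ($55), Car 106→Request R7 ($48) — total 41+60+61+55+55+48 = $320.
Column-greedy (each request in turn goes to its best remaining driver) gives $307, worse by 13.
Swapping Car 44↔Car 63 (Car 44→Request R6 $13, Car 63→Request R2 $19) loses 64.

Maximum total: $320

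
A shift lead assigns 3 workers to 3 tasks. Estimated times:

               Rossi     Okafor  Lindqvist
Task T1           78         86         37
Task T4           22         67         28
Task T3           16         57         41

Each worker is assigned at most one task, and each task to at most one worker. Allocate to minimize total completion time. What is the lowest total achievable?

Min total: 116 min

This is a one-to-one assignment (minimum-cost bipartite matching).
Optimal: Rossi→Task T4 (22 min), Okafor→Task T3 (57 min), Lindqvist→Task T1 (37 min) — total 22+57+37 = 116 min.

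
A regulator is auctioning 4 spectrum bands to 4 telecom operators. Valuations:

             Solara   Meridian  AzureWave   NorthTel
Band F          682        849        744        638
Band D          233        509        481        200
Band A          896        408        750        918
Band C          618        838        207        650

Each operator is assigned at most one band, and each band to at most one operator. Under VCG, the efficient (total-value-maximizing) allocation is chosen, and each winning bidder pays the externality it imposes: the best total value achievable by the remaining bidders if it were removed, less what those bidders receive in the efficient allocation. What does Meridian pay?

Efficient allocation: Solara→Band F ($682M), Meridian→Band C ($838M), AzureWave→Band D ($481M), NorthTel→Band A ($918M); total welfare W = $2919M.
Meridian receives Band C at value $838M, so the others get W − 838 = $2081M.
Without Meridian: best allocation of the remaining 3 bidders over all 4 bands is Solara→Band A ($896M), AzureWave→Band F ($744M), NorthTel→Band C ($650M), total $2290M.
VCG payment = (others' best without Meridian) − (others' welfare with Meridian) = 2290 − 2081 = $209M.

Meridian pays $209M.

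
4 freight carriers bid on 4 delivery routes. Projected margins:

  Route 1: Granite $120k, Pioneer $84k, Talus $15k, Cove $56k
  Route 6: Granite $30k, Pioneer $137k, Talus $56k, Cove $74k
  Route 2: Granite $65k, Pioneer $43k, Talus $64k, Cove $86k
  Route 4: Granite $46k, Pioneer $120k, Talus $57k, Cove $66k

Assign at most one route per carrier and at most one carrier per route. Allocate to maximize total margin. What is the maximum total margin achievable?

Optimal: Granite→Route 1 ($120k), Pioneer→Route 6 ($137k), Talus→Route 4 ($57k), Cove→Route 2 ($86k) — total 120+137+57+86 = $400k.

Max total: $400k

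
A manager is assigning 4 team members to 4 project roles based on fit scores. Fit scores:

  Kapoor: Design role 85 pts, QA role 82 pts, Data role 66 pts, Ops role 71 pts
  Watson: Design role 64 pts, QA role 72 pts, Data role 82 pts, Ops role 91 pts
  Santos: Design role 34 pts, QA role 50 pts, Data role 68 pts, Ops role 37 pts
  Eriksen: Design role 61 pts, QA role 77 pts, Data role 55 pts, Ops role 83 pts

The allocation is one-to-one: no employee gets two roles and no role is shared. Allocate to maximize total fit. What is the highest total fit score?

Optimal: Kapoor→Design role (85 pts), Watson→Ops role (91 pts), Santos→Data role (68 pts), Eriksen→QA role (77 pts) — total 85+91+68+77 = 321 pts.
Column-greedy (each role in turn goes to its best remaining employee) gives 281 pts, worse by 40.
Swapping Watson↔Eriksen (Watson→QA role 72 pts, Eriksen→Ops role 83 pts) loses 13.
Every other assignment is strictly worse.

Maximum total: 321 pts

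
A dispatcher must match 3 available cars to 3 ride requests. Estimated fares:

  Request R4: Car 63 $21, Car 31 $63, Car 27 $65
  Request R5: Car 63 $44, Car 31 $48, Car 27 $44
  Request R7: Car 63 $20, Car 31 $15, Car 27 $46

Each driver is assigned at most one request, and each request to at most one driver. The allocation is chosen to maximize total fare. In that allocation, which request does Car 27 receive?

Optimal: Car 63→Request R5 ($44), Car 31→Request R4 ($63), Car 27→Request R7 ($46) — total 44+63+46 = $153.
Column-greedy (each request in turn goes to its best remaining driver) gives $133, worse by 20.
Swapping Car 27↔Car 63 (Car 27→Request R5 $44, Car 63→Request R7 $20) loses 26.
Every other assignment is strictly worse.
Car 27's own top request is Request R4 ($65), but forcing Car 27→Request R4 and reassigning the rest optimally gives only $133 — worse by 20.

Car 27 receives Request R7.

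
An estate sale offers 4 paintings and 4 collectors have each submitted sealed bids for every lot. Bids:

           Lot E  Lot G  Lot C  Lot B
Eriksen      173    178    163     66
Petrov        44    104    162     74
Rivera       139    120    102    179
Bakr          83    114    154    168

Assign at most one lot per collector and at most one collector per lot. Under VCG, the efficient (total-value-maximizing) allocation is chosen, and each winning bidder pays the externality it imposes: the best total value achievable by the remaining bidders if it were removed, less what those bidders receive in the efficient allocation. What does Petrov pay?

Efficient allocation: Eriksen→Lot G ($178), Petrov→Lot C ($162), Rivera→Lot E ($139), Bakr→Lot B ($168); total welfare W = $647.
Petrov receives Lot C at value $162, so the others get W − 162 = $485.
Without Petrov: best allocation of the remaining 3 bidders over all 4 lots is Eriksen→Lot G ($178), Rivera→Lot B ($179), Bakr→Lot C ($154), total $511.
VCG payment = (others' best without Petrov) − (others' welfare with Petrov) = 511 − 485 = $26.

Petrov pays $26.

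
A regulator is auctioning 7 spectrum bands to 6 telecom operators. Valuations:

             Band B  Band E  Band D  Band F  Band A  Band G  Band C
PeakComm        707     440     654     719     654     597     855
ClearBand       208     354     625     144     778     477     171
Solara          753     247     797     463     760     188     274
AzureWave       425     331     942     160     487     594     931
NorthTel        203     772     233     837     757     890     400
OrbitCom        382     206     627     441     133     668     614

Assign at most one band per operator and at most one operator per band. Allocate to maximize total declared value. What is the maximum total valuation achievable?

Optimal: PeakComm→Band C ($855M), ClearBand→Band A ($778M), Solara→Band B ($753M), AzureWave→Band D ($942M), NorthTel→Band F ($837M), OrbitCom→Band G ($668M) — total 855+778+753+942+837+668 = $4833M.
Column-greedy (each band in turn goes to its best remaining operator) gives $4632M, worse by 201.

Max total: $4833M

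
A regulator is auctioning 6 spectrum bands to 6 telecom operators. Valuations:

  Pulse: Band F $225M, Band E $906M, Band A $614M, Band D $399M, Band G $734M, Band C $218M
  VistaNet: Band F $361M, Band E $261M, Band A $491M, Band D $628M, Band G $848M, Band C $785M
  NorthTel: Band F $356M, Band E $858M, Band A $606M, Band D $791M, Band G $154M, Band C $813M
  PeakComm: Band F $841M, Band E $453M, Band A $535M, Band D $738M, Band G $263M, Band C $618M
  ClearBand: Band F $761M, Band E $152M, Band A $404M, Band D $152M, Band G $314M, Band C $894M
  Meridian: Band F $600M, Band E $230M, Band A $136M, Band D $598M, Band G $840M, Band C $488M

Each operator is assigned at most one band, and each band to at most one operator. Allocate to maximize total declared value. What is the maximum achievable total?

Optimal: Pulse→Band E ($906M), VistaNet→Band A ($491M), NorthTel→Band D ($791M), PeakComm→Band F ($841M), ClearBand→Band C ($894M), Meridian→Band G ($840M) — total 906+491+791+841+894+840 = $4763M.
Row-greedy (each operator in turn takes its best remaining band) gives $4410M, worse by 353.
Next-best assignment: Pulse→Band E, VistaNet→Band D, NorthTel→Band A, PeakComm→Band F, ClearBand→Band C, Meridian→Band G = $4715M.
No other one-to-one assignment exceeds $4763M.

Maximum total: $4763M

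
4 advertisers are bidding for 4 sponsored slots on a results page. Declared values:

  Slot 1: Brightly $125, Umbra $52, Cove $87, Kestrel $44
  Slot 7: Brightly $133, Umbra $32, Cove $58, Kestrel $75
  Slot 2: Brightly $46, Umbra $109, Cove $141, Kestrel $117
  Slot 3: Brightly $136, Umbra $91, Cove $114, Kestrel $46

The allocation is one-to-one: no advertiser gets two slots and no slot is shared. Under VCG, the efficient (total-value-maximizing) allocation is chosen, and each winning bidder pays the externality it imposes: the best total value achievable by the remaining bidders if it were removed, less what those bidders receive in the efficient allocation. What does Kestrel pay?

Kestrel pays $8.

Efficient allocation: Brightly→Slot 1 ($125), Umbra→Slot 3 ($91), Cove→Slot 2 ($141), Kestrel→Slot 7 ($75); total welfare W = $432.
Kestrel receives Slot 7 at value $75, so the others get W − 75 = $357.
Without Kestrel: best allocation of the remaining 3 bidders over all 4 slots is Brightly→Slot 7 ($133), Umbra→Slot 3 ($91), Cove→Slot 2 ($141), total $365.
VCG payment = (others' best without Kestrel) − (others' welfare with Kestrel) = 365 − 357 = $8.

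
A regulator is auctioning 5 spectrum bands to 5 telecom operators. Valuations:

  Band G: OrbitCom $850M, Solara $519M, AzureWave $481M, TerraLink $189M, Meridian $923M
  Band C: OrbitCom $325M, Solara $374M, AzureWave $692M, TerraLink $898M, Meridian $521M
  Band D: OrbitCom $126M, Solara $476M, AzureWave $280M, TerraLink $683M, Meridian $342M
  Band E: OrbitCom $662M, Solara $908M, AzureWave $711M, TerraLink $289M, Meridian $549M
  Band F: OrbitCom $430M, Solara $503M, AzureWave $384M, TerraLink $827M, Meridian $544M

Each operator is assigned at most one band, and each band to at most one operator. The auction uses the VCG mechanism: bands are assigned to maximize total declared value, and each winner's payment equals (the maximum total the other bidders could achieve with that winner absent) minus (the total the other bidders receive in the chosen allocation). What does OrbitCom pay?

Efficient allocation: OrbitCom→Band G ($850M), Solara→Band E ($908M), AzureWave→Band C ($692M), TerraLink→Band D ($683M), Meridian→Band F ($544M); total welfare W = $3677M.
OrbitCom receives Band G at value $850M, so the others get W − 850 = $2827M.
Without OrbitCom: best allocation of the remaining 4 bidders over all 5 bands is Solara→Band E ($908M), AzureWave→Band C ($692M), TerraLink→Band F ($827M), Meridian→Band G ($923M), total $3350M.
VCG payment = (others' best without OrbitCom) − (others' welfare with OrbitCom) = 3350 − 2827 = $523M.

OrbitCom pays $523M.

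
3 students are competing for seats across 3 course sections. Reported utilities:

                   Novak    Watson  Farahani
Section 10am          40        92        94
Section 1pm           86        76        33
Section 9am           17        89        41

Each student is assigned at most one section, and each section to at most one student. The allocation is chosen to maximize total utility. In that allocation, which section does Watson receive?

This is a one-to-one assignment (maximum-weight bipartite matching).
Optimal: Novak→Section 1pm (86 points), Watson→Section 9am (89 points), Farahani→Section 10am (94 points) — total 86+89+94 = 269 points.
Row-greedy (each student in turn takes its best remaining section) gives 219 points, worse by 50.
Checked against all permutations: 269 points is optimal.
Watson's own top section is Section 10am (92 points), but forcing Watson→Section 10am and reassigning the rest optimally gives only 219 points — worse by 50.

Watson receives Section 9am.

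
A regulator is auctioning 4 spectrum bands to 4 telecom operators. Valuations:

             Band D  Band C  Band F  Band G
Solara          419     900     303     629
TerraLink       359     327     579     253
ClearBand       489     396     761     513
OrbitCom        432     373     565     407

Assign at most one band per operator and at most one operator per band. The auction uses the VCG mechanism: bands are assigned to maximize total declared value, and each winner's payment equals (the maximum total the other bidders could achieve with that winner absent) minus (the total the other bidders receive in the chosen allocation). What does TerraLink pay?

TerraLink pays $25M.

Efficient allocation: Solara→Band C ($900M), TerraLink→Band D ($359M), ClearBand→Band F ($761M), OrbitCom→Band G ($407M); total welfare W = $2427M.
TerraLink receives Band D at value $359M, so the others get W − 359 = $2068M.
Without TerraLink: best allocation of the remaining 3 bidders over all 4 bands is Solara→Band C ($900M), ClearBand→Band F ($761M), OrbitCom→Band D ($432M), total $2093M.
VCG payment = (others' best without TerraLink) − (others' welfare with TerraLink) = 2093 − 2068 = $25M.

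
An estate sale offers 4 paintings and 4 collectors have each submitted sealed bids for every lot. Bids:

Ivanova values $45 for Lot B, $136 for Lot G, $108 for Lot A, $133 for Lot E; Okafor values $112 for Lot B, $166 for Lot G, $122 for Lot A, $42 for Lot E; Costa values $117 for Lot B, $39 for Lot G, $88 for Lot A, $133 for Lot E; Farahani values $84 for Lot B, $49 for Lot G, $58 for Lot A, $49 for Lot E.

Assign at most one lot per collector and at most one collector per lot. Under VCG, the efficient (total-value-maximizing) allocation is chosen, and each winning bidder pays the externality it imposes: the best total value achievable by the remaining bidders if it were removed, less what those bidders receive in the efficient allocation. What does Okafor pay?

Okafor pays $28.

Efficient allocation: Ivanova→Lot A ($108), Okafor→Lot G ($166), Costa→Lot E ($133), Farahani→Lot B ($84); total welfare W = $491.
Okafor receives Lot G at value $166, so the others get W − 166 = $325.
Without Okafor: best allocation of the remaining 3 bidders over all 4 lots is Ivanova→Lot G ($136), Costa→Lot E ($133), Farahani→Lot B ($84), total $353.
VCG payment = (others' best without Okafor) − (others' welfare with Okafor) = 353 − 325 = $28.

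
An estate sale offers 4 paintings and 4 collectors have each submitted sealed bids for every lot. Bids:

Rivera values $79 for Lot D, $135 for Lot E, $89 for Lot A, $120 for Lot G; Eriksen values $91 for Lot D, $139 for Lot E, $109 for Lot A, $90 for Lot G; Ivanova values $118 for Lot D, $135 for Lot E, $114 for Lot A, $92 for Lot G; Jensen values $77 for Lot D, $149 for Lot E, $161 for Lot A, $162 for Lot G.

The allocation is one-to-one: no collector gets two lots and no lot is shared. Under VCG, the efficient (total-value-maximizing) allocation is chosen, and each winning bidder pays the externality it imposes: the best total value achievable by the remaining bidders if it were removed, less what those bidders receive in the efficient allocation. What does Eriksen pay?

Efficient allocation: Rivera→Lot G ($120), Eriksen→Lot E ($139), Ivanova→Lot D ($118), Jensen→Lot A ($161); total welfare W = $538.
Eriksen receives Lot E at value $139, so the others get W − 139 = $399.
Without Eriksen: best allocation of the remaining 3 bidders over all 4 lots is Rivera→Lot G ($120), Ivanova→Lot E ($135), Jensen→Lot A ($161), total $416.
VCG payment = (others' best without Eriksen) − (others' welfare with Eriksen) = 416 − 399 = $17.

Eriksen pays $17.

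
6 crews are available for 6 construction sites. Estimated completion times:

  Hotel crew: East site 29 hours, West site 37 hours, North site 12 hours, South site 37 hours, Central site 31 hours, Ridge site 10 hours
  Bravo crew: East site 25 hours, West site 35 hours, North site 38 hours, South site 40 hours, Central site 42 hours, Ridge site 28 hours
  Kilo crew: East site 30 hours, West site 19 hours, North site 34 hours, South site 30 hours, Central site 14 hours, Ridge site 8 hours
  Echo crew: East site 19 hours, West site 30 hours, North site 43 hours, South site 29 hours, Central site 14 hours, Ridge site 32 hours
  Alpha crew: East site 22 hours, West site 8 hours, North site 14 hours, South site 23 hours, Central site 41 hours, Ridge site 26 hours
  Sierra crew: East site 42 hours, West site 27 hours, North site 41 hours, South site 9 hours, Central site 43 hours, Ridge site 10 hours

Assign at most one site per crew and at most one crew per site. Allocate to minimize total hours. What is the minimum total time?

Optimal: Hotel crew→North site (12 hours), Bravo crew→East site (25 hours), Kilo crew→Ridge site (8 hours), Echo crew→Central site (14 hours), Alpha crew→West site (8 hours), Sierra crew→South site (9 hours) — total 12+25+8+14+8+9 = 76 hours.
Next-best assignment: Hotel crew→North site, Bravo crew→Ridge site, Kilo crew→Central site, Echo crew→East site, Alpha crew→West site, Sierra crew→South site = 90 hours.
No other one-to-one assignment undercuts 76 hours.

Minimum total: 76 hours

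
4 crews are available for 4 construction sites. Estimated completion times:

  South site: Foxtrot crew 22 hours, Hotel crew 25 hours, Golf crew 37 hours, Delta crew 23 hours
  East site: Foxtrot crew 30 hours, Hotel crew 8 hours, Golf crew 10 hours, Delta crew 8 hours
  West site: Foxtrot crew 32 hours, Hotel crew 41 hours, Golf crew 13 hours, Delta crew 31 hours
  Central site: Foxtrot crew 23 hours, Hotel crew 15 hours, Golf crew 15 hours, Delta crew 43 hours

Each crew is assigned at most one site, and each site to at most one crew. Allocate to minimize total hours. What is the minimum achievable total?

Optimal: Foxtrot crew→South site (22 hours), Hotel crew→Central site (15 hours), Golf crew→West site (13 hours), Delta crew→East site (8 hours) — total 22+15+13+8 = 58 hours.
Row-greedy (each crew in turn takes its cheapest remaining site) gives 86 hours, worse by 28.
Swapping Hotel crew↔Delta crew (Hotel crew→East site 8 hours, Delta crew→Central site 43 hours) adds 28.

Min total: 58 hours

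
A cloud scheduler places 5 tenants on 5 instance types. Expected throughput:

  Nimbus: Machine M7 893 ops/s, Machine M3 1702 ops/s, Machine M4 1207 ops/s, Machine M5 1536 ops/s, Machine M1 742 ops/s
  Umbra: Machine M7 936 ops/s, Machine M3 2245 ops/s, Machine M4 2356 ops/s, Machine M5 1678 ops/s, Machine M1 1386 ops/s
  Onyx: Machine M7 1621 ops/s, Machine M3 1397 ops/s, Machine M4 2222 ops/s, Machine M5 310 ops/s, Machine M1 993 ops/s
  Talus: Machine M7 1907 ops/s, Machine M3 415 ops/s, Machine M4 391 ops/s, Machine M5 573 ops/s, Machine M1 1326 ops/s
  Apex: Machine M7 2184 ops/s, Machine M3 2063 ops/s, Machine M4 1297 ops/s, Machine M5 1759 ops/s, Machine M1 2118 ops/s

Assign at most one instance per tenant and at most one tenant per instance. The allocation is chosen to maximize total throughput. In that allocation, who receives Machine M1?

This is the linear assignment problem.
Optimal: Nimbus→Machine M5 (1536 ops/s), Umbra→Machine M3 (2245 ops/s), Onyx→Machine M4 (2222 ops/s), Talus→Machine M7 (1907 ops/s), Apex→Machine M1 (2118 ops/s) — total 1536+2245+2222+1907+2118 = 10028 ops/s.
Column-greedy (each instance in turn goes to its best remaining tenant) gives 9513 ops/s, worse by 515.
Swapping Talus↔Onyx (Talus→Machine M4 391 ops/s, Onyx→Machine M7 1621 ops/s) loses 2117.
Every other assignment is strictly worse.
Apex's own top instance is Machine M7 (2184 ops/s), but forcing Apex→Machine M7 and reassigning the rest optimally gives only 9513 ops/s — worse by 515.

Apex receives Machine M1.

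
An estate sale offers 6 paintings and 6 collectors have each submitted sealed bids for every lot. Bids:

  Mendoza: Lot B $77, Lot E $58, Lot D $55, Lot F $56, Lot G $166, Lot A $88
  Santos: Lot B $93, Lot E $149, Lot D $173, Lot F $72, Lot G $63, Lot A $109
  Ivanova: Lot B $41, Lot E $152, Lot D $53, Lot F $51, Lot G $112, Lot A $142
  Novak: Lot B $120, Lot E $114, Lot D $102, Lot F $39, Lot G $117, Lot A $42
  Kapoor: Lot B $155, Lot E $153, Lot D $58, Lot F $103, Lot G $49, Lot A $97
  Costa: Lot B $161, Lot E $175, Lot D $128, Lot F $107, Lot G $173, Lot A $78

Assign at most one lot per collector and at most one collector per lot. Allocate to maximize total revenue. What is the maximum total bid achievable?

Maximum total: $879

This is a one-to-one assignment (maximum-weight bipartite matching).
Optimal: Mendoza→Lot G ($166), Santos→Lot D ($173), Ivanova→Lot A ($142), Novak→Lot B ($120), Kapoor→Lot F ($103), Costa→Lot E ($175) — total 166+173+142+120+103+175 = $879.
Row-greedy (each collector in turn takes its best remaining lot) gives $792, worse by 87.
Next-best assignment: Mendoza→Lot G, Santos→Lot D, Ivanova→Lot A, Novak→Lot B, Kapoor→Lot E, Costa→Lot F = $861.
Checked against all permutations: $879 is optimal.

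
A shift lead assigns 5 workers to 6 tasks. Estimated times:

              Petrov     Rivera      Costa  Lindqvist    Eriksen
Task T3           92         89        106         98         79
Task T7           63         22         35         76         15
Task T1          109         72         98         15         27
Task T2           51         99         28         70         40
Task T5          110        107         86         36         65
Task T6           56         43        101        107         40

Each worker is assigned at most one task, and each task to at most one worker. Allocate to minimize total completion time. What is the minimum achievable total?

Minimum total: 169 min

This is the linear assignment problem.
Optimal: Petrov→Task T6 (56 min), Rivera→Task T7 (22 min), Costa→Task T2 (28 min), Lindqvist→Task T5 (36 min), Eriksen→Task T1 (27 min) — total 56+22+28+36+27 = 169 min.
Row-greedy (each worker in turn takes its cheapest remaining task) gives 214 min, worse by 45.
Swapping Lindqvist↔Petrov (Lindqvist→Task T6 107 min, Petrov→Task T5 110 min) adds 125.
Checked against all permutations: 169 min is optimal.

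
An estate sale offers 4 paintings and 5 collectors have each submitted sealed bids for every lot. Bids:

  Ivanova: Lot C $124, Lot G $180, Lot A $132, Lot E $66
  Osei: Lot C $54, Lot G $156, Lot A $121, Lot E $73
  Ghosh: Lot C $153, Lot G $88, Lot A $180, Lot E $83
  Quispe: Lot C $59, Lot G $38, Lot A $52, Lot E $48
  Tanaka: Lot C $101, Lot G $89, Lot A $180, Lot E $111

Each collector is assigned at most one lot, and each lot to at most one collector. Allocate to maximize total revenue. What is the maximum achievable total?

Maximum total: $586

Optimal: Ghosh→Lot C ($153), Ivanova→Lot G ($180), Tanaka→Lot A ($180), Osei→Lot E ($73) — total 153+180+180+73 = $586.
Max-entry greedy (repeatedly take the single best remaining cell) gives $530, worse by 56.
Checked against all permutations: $586 is optimal.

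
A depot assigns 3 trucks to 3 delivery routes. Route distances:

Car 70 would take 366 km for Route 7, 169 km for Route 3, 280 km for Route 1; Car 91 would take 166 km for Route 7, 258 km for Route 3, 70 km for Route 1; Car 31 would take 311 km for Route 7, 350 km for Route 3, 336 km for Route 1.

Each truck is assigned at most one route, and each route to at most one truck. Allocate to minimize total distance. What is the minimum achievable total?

Optimal: Car 70→Route 3 (169 km), Car 91→Route 1 (70 km), Car 31→Route 7 (311 km) — total 169+70+311 = 550 km.
Column-greedy (each route in turn goes to its cheapest remaining truck) gives 671 km, worse by 121.
Swapping Car 31↔Car 70 (Car 31→Route 3 350 km, Car 70→Route 7 366 km) adds 236.
No other one-to-one assignment undercuts 550 km.

Min total: 550 km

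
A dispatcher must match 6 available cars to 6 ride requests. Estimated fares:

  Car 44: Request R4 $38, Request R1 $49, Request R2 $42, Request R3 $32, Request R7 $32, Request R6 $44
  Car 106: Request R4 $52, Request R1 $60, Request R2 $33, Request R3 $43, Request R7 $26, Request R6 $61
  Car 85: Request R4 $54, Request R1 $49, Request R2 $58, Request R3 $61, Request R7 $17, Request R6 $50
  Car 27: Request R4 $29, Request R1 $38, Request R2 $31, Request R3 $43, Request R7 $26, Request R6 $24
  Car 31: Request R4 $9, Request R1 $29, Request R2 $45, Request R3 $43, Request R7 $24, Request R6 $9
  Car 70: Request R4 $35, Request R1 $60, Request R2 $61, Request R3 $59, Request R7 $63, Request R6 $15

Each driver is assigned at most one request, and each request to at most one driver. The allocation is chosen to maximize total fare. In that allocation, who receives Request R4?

Optimal: Car 44→Request R1 ($49), Car 106→Request R6 ($61), Car 85→Request R4 ($54), Car 27→Request R3 ($43), Car 31→Request R2 ($45), Car 70→Request R7 ($63) — total 49+61+54+43+45+63 = $315.
Max-entry greedy (repeatedly take the single best remaining cell) gives $308, worse by 7.
Next-best assignment: Car 44→Request R6, Car 106→Request R1, Car 85→Request R4, Car 27→Request R3, Car 31→Request R2, Car 70→Request R7 = $309.
Car 85's own top request is Request R3 ($61), but forcing Car 85→Request R3 and reassigning the rest optimally gives only $308 — worse by 7.

Car 85 receives Request R4.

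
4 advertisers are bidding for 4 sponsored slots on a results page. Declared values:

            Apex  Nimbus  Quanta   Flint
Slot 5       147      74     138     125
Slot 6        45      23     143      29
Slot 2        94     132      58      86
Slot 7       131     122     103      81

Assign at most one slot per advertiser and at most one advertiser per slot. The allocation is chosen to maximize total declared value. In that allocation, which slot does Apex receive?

Apex receives Slot 7.

Optimal: Apex→Slot 7 ($131), Nimbus→Slot 2 ($132), Quanta→Slot 6 ($143), Flint→Slot 5 ($125) — total 131+132+143+125 = $531.
Row-greedy (each advertiser in turn takes its best remaining slot) gives $503, worse by 28.
Apex's own top slot is Slot 5 ($147), but forcing Apex→Slot 5 and reassigning the rest optimally gives only $503 — worse by 28.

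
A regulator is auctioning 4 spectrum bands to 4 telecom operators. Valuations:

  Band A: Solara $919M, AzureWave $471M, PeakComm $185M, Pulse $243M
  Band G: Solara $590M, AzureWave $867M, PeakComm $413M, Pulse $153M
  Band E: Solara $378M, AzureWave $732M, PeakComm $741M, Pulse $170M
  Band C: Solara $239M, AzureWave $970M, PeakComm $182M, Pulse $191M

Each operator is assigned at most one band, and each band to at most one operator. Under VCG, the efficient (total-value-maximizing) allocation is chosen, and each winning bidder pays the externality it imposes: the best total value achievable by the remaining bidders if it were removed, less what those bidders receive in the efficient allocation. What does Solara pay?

Solara pays $90M.

Efficient allocation: Solara→Band A ($919M), AzureWave→Band C ($970M), PeakComm→Band E ($741M), Pulse→Band G ($153M); total welfare W = $2783M.
Solara receives Band A at value $919M, so the others get W − 919 = $1864M.
Without Solara: best allocation of the remaining 3 bidders over all 4 bands is AzureWave→Band C ($970M), PeakComm→Band E ($741M), Pulse→Band A ($243M), total $1954M.
VCG payment = (others' best without Solara) − (others' welfare with Solara) = 1954 − 1864 = $90M.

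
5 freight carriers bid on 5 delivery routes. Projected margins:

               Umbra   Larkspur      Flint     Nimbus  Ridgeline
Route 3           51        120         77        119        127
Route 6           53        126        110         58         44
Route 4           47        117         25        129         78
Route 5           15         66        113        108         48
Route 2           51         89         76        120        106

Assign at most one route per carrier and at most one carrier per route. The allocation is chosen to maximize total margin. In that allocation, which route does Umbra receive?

Optimal: Umbra→Route 2 ($51k), Larkspur→Route 6 ($126k), Flint→Route 5 ($113k), Nimbus→Route 4 ($129k), Ridgeline→Route 3 ($127k) — total 51+126+113+129+127 = $546k.
Row-greedy (each carrier in turn takes its best remaining route) gives $521k, worse by 25.
Umbra's own top route is Route 6 ($53k), but forcing Umbra→Route 6 and reassigning the rest optimally gives only $530k — worse by 16.

Umbra receives Route 2.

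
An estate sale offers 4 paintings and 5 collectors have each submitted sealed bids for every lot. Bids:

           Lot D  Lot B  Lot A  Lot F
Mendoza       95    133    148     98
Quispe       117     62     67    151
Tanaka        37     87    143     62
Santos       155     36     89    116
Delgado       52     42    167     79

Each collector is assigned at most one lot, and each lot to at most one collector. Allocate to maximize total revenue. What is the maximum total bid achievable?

Treat this as an assignment problem: match each collector to one lot.
Optimal: Santos→Lot D ($155), Mendoza→Lot B ($133), Delgado→Lot A ($167), Quispe→Lot F ($151) — total 155+133+167+151 = $606.
Row-greedy (each collector in turn takes its best remaining lot) gives $541, worse by 65.
Next-best assignment: Santos→Lot D, Mendoza→Lot B, Tanaka→Lot A, Quispe→Lot F = $582.
Every other assignment is strictly worse.

Maximum total: $606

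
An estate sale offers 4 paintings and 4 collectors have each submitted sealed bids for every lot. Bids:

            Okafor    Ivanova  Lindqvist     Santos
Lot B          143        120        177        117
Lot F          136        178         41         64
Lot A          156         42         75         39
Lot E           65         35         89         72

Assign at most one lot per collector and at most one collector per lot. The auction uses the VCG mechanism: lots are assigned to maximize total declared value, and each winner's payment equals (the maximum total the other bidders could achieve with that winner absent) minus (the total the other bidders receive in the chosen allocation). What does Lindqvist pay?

Efficient allocation: Okafor→Lot A ($156), Ivanova→Lot F ($178), Lindqvist→Lot B ($177), Santos→Lot E ($72); total welfare W = $583.
Lindqvist receives Lot B at value $177, so the others get W − 177 = $406.
Without Lindqvist: best allocation of the remaining 3 bidders over all 4 lots is Okafor→Lot A ($156), Ivanova→Lot F ($178), Santos→Lot B ($117), total $451.
VCG payment = (others' best without Lindqvist) − (others' welfare with Lindqvist) = 451 − 406 = $45.

Lindqvist pays $45.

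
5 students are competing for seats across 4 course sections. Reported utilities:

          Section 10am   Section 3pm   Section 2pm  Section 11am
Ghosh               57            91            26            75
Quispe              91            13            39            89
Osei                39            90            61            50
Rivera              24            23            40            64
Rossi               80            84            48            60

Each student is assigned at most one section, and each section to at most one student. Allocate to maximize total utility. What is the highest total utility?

This is a one-to-one assignment (maximum-weight bipartite matching).
Optimal: Rossi→Section 10am (80 points), Ghosh→Section 3pm (91 points), Osei→Section 2pm (61 points), Quispe→Section 11am (89 points) — total 80+91+61+89 = 321 points.
Column-greedy (each section in turn goes to its best remaining student) gives 307 points, worse by 14.
Next-best assignment: Quispe→Section 10am, Rossi→Section 3pm, Osei→Section 2pm, Ghosh→Section 11am = 311 points.
Swapping Rossi↔Ghosh (Rossi→Section 3pm 84 points, Ghosh→Section 10am 57 points) loses 30.
Checked against all permutations: 321 points is optimal.

Maximum total: 321 points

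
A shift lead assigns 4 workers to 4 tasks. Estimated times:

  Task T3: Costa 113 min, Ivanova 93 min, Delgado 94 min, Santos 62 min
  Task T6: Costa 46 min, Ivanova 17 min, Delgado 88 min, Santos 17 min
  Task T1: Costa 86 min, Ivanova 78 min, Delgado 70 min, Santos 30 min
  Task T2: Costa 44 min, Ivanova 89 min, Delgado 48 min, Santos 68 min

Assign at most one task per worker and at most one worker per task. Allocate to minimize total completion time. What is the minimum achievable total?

Min total: 185 min

Optimal: Costa→Task T2 (44 min), Ivanova→Task T6 (17 min), Delgado→Task T3 (94 min), Santos→Task T1 (30 min) — total 44+17+94+30 = 185 min.
Row-greedy (each worker in turn takes its cheapest remaining task) gives 193 min, worse by 8.
Next-best assignment: Costa→Task T2, Ivanova→Task T6, Delgado→Task T1, Santos→Task T3 = 193 min.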